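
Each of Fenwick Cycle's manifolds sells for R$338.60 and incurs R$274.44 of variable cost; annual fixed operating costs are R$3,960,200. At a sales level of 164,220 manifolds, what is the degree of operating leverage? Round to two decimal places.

1.60

At 164,220 units, contribution = 164,220 × R$64.16 = R$10,536,355.20.
Operating income = contribution − fixed costs = R$10,536,355.20 − R$3,960,200 = R$6,576,155.20.
Degree of operating leverage = R$10,536,355.20 / R$6,576,155.20 = 1.6022.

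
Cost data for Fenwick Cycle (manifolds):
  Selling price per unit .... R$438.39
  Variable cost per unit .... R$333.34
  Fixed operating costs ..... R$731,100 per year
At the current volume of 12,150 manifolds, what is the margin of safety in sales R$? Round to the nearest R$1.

Unit CM = price − variable cost = R$438.39 − R$333.34 = R$105.05. Break-even units = R$731,100 ÷ R$105.05 = 6,959.54; break-even revenue = 6,959.54 × R$438.39 = R$3,050,994.09.
Actual sales revenue = 12,150 × R$438.39 = R$5,326,438.50.
Margin of safety = R$5,326,438.50 − R$3,050,994.09 = R$2,275,444.

R$2,275,444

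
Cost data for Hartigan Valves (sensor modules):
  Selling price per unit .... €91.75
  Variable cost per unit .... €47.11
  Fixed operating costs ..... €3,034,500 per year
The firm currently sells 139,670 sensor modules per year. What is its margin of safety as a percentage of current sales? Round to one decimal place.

51.3%

Contribution margin per unit = €91.75 − €47.11 = €44.64. Break-even units = €3,034,500 ÷ €44.64 = 67,977.15; break-even revenue = 67,977.15 × €91.75 = €6,236,903.56.
Current sales = 139,670 × €91.75 = €12,814,722.50.
Margin of safety = (€12,814,722.50 − €6,236,903.56) ÷ €12,814,722.50 = 51.3%.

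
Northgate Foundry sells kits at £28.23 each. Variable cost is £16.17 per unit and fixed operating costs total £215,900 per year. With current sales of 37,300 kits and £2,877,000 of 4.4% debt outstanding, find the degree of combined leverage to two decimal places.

4.19

Contribution at this volume is 37,300 × £12.06 = £449,838.00.
Subtracting fixed costs: EBIT = £449,838.00 − £215,900 = £233,938.00. Interest = £126,588.00, so EBIT − I = £107,350.00.
DCL = contribution ÷ (EBIT − I) = £449,838.00 ÷ £107,350.00 = 4.1904.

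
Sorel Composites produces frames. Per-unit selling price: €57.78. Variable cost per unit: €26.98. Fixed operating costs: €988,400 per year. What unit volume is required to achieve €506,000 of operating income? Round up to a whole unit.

Each unit contributes €57.78 − €26.98 = €30.80.
Need Q such that Q × €30.80 − €988,400 = €506,000, i.e. Q = €1,494,400 / €30.80 = 48,519.48 → 48,520.

48,520 frames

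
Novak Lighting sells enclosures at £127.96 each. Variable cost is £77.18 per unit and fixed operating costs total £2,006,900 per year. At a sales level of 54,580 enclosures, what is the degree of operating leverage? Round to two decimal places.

3.62

Total contribution margin = 54,580 × £50.78 = £2,771,572.40.
EBIT = £2,771,572.40 − £2,006,900 = £764,672.40.
So DOL = total CM / EBIT = £2,771,572.40 / £764,672.40 = 3.6245.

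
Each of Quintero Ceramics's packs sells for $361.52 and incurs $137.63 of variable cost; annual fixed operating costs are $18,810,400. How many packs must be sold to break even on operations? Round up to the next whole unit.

Contribution margin per unit = $361.52 − $137.63 = $223.89.
Break-even Q = $18,810,400 / $223.89 = 84,016.26 → 84,017 packs.

84,017 packs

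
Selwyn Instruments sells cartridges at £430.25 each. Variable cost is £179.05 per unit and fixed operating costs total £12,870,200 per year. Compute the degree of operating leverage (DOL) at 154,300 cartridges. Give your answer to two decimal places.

Total contribution margin = 154,300 × £251.20 = £38,760,160.00.
Subtracting fixed costs: EBIT = £38,760,160.00 − £12,870,200 = £25,889,960.00.
So DOL = total CM / EBIT = £38,760,160.00 / £25,889,960.00 = 1.4971.

1.50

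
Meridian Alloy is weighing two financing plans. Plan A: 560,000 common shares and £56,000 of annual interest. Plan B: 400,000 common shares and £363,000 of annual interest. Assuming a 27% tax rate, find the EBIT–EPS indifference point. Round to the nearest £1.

£1,130,500

At indifference, (EBIT − 56,000)(1 − t)/560,000 = (EBIT − 363,000)(1 − t)/400,000.
The (1 − t) factor cancels: (EBIT − 56,000) × 400,000 = (EBIT − 363,000) × 560,000.
Solving, EBIT = (363,000·560,000 − 56,000·400,000) / (560,000 − 400,000) = 180,880,000,000 / 160,000 = 1,130,500.00.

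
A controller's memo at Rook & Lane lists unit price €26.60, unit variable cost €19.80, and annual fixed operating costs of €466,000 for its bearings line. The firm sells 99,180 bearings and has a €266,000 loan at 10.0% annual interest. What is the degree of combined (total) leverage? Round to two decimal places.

3.71

Total contribution margin = 99,180 × €6.80 = €674,424.00.
Operating income = contribution − fixed costs = €674,424.00 − €466,000 = €208,424.00. Interest = €26,600.00, so EBIT − I = €181,824.00.
DCL = contribution ÷ (EBIT − I) = €674,424.00 ÷ €181,824.00 = 3.7092.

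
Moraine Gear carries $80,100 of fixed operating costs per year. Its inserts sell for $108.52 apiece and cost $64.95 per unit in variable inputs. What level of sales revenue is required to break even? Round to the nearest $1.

CM per unit = $108.52 − $64.95 = $43.57; CM ratio = $43.57 / $108.52 = 0.4015.
Break-even revenue = fixed costs × price ÷ CM = $80,100 × $108.52 ÷ $43.57 = $199,505.

$199,505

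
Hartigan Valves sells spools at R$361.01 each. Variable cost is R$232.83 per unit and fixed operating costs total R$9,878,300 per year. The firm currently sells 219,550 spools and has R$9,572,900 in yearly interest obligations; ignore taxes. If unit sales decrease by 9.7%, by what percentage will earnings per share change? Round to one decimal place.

-31.4%

At 219,550 units, contribution = 219,550 × R$128.18 = R$28,141,919.00.
Operating income = contribution − fixed costs = R$28,141,919.00 − R$9,878,300 = R$18,263,619.00.
After interest of R$9,572,900.00, pre-tax earnings = R$8,690,719.00.
Degree of combined leverage = contribution ÷ (EBIT − I) = R$28,141,919.00 ÷ R$8,690,719.00 = 3.2382.
%ΔEPS = DCL × %ΔSales = 3.2382 × -9.7% = -31.4%.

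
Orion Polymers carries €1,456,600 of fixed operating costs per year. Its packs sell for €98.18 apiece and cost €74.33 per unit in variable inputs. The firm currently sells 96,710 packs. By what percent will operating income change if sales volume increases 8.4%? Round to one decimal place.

+22.8%

Total contribution margin = 96,710 × €23.85 = €2,306,533.50.
Operating income = contribution − fixed costs = €2,306,533.50 − €1,456,600 = €849,933.50.
DOL = contribution ÷ EBIT = €2,306,533.50 ÷ €849,933.50 = 2.7138.
Operating income changes by 2.7138 × +8.4% = +22.8%.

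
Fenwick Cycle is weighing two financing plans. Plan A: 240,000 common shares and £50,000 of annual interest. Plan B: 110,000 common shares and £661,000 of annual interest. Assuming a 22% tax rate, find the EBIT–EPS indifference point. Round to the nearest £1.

£1,178,000

At indifference, (EBIT − 50,000)(1 − t)/240,000 = (EBIT − 661,000)(1 − t)/110,000.
The (1 − t) factor cancels: (EBIT − 50,000) × 110,000 = (EBIT − 661,000) × 240,000.
EBIT × (240,000 − 110,000) = 661,000 × 240,000 − 50,000 × 110,000 = 153,140,000,000, so EBIT = 153,140,000,000 ÷ 130,000 = 1,178,000.00.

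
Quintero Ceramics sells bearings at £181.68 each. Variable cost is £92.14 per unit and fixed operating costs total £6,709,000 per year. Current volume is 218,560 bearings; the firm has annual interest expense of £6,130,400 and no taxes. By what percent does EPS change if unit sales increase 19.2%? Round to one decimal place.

+55.8%

Total contribution margin = 218,560 × £89.54 = £19,569,862.40.
Operating income = contribution − fixed costs = £19,569,862.40 − £6,709,000 = £12,860,862.40.
Interest = £6,130,400.00, so EBIT − I = £6,730,462.40.
DCL = total CM / (EBIT − I) = £19,569,862.40 / £6,730,462.40 = 2.9077.
%ΔEPS = DCL × %ΔSales = 2.9077 × +19.2% = +55.8%.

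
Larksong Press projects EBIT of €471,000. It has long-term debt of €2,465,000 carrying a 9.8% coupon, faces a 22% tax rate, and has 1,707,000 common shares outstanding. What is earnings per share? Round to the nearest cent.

Pre-tax income = €471,000 − €241,570.00 = €229,430.00.
After tax at 22%: net income = €229,430.00 × 0.78 = €178,955.40.
Per share: €178,955.40 / 1,707,000 shares = €0.10.

€0.10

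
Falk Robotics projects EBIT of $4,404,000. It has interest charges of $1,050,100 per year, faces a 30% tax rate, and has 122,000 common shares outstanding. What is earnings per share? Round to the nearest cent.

$19.24

Pre-tax income = $4,404,000 − $1,050,100.00 = $3,353,900.00.
Net income = $3,353,900.00 × (1 − 0.30) = $2,347,730.00.
EPS = $2,347,730.00 ÷ 122,000 = $19.24.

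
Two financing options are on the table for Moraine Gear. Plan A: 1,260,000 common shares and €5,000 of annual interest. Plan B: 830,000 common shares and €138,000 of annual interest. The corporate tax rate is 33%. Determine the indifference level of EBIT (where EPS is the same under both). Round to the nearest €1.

Set EPS_A = EPS_B: (EBIT − €5,000)(1 − 0.33) ÷ 1,260,000 = (EBIT − €138,000)(1 − 0.33) ÷ 830,000.
The (1 − t) factor cancels: (EBIT − 5,000) × 830,000 = (EBIT − 138,000) × 1,260,000.
EBIT × (1,260,000 − 830,000) = 138,000 × 1,260,000 − 5,000 × 830,000 = 169,730,000,000, so EBIT = 169,730,000,000 ÷ 430,000 = 394,720.93.

€394,721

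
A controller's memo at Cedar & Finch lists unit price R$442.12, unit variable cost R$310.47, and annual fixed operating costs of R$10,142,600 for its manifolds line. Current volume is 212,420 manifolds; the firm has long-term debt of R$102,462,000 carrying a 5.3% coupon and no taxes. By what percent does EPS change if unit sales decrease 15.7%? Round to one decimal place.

-35.4%

At 212,420 units, contribution = 212,420 × R$131.65 = R$27,965,093.00.
Subtracting fixed costs: EBIT = R$27,965,093.00 − R$10,142,600 = R$17,822,493.00.
Interest = R$5,430,486.00, so EBIT − I = R$12,392,007.00.
DCL = total CM / (EBIT − I) = R$27,965,093.00 / R$12,392,007.00 = 2.2567.
EPS therefore changes by 2.2567 × (-15.7%) = -35.4%.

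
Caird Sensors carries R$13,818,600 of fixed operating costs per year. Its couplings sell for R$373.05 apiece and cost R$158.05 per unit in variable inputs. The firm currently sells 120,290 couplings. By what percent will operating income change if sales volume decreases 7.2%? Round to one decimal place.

-15.5%

At 120,290 units, contribution = 120,290 × R$215.00 = R$25,862,350.00.
Operating income = contribution − fixed costs = R$25,862,350.00 − R$13,818,600 = R$12,043,750.00.
So DOL = total CM / EBIT = R$25,862,350.00 / R$12,043,750.00 = 2.1474.
Operating income changes by 2.1474 × -7.2% = -15.5%.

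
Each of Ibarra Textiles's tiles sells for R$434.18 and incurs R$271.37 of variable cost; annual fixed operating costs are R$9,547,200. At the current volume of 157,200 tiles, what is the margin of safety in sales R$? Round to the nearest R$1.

Each unit contributes R$434.18 − R$271.37 = R$162.81. Break-even units = R$9,547,200 ÷ R$162.81 = 58,640.13; break-even revenue = 58,640.13 × R$434.18 = R$25,460,372.80.
Actual sales revenue = 157,200 × R$434.18 = R$68,253,096.00.
Margin of safety = R$68,253,096.00 − R$25,460,372.80 = R$42,792,723.

R$42,792,723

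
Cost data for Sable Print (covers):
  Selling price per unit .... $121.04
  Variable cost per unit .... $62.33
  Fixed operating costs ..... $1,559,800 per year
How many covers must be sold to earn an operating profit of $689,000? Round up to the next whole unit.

Contribution margin per unit = $121.04 − $62.33 = $58.71.
Need Q such that Q × $58.71 − $1,559,800 = $689,000, i.e. Q = $2,248,800 / $58.71 = 38,303.53 → 38,304.

38,304 covers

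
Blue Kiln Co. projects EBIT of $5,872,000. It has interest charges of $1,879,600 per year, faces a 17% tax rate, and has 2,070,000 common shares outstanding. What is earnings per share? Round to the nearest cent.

Pre-tax income = $5,872,000 − $1,879,600.00 = $3,992,400.00.
After tax at 17%: net income = $3,992,400.00 × 0.83 = $3,313,692.00.
Per share: $3,313,692.00 / 2,070,000 shares = $1.60.

$1.60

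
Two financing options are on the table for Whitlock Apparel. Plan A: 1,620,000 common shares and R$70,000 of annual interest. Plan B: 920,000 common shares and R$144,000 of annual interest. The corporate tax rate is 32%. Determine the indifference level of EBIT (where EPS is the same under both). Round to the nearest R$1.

At indifference, (EBIT − 70,000)(1 − t)/1,620,000 = (EBIT − 144,000)(1 − t)/920,000.
The (1 − t) factor cancels: (EBIT − 70,000) × 920,000 = (EBIT − 144,000) × 1,620,000.
Solving, EBIT = (144,000·1,620,000 − 70,000·920,000) / (1,620,000 − 920,000) = 168,880,000,000 / 700,000 = 241,257.14.

R$241,257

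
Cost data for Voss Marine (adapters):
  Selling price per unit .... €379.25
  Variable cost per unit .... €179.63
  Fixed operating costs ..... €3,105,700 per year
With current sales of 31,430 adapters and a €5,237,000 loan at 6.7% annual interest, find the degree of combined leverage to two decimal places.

At 31,430 units, contribution = 31,430 × €199.62 = €6,274,056.60.
Operating income = contribution − fixed costs = €6,274,056.60 − €3,105,700 = €3,168,356.60. Interest = €350,879.00.
DOL = €6,274,056.60 ÷ €3,168,356.60 = 1.9802; DFL = €3,168,356.60 ÷ €2,817,477.60 = 1.1245.
DCL = DOL × DFL = 1.9802 × 1.1245 = 2.2267.

2.23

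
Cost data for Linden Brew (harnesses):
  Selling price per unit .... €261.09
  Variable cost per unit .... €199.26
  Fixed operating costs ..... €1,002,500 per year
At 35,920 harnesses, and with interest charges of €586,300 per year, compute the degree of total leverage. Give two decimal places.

Contribution at this volume is 35,920 × €61.83 = €2,220,933.60.
EBIT = €2,220,933.60 − €1,002,500 = €1,218,433.60. Interest = €586,300.00, so EBIT − I = €632,133.60.
Degree of total leverage = total CM / (EBIT − interest) = €2,220,933.60 / €632,133.60 = 3.5134.

3.51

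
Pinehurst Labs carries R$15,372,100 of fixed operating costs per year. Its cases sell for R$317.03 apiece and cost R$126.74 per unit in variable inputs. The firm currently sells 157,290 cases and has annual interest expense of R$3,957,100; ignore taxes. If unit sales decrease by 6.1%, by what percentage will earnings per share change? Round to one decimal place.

-17.2%

Total contribution margin = 157,290 × R$190.29 = R$29,930,714.10.
Subtracting fixed costs: EBIT = R$29,930,714.10 − R$15,372,100 = R$14,558,614.10.
After interest of R$3,957,100.00, pre-tax earnings = R$10,601,514.10.
DCL = total CM / (EBIT − I) = R$29,930,714.10 / R$10,601,514.10 = 2.8232.
%ΔEPS = DCL × %ΔSales = 2.8232 × -6.1% = -17.2%.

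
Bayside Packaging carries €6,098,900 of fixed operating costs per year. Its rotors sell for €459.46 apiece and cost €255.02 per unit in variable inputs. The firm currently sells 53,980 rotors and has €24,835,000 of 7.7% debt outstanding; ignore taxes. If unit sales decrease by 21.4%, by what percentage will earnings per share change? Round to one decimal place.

-78.1%

Contribution at this volume is 53,980 × €204.44 = €11,035,671.20.
Operating income = contribution − fixed costs = €11,035,671.20 − €6,098,900 = €4,936,771.20.
Interest = €1,912,295.00, so EBIT − I = €3,024,476.20.
Degree of combined leverage = contribution ÷ (EBIT − I) = €11,035,671.20 ÷ €3,024,476.20 = 3.6488.
EPS therefore changes by 3.6488 × (-21.4%) = -78.1%.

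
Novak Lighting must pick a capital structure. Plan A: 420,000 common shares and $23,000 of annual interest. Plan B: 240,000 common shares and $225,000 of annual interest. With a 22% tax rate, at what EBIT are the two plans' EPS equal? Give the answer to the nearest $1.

$494,333

Set EPS_A = EPS_B: (EBIT − $23,000)(1 − 0.22) ÷ 420,000 = (EBIT − $225,000)(1 − 0.22) ÷ 240,000.
Cancelling (1 − t) and cross-multiplying: 240,000·(EBIT − 23,000) = 420,000·(EBIT − 225,000).
Solving, EBIT = (225,000·420,000 − 23,000·240,000) / (420,000 − 240,000) = 88,980,000,000 / 180,000 = 494,333.33.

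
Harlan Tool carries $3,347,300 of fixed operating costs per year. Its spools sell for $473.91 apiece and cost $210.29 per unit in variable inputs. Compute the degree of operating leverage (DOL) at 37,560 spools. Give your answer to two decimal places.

1.51

At 37,560 units, contribution = 37,560 × $263.62 = $9,901,567.20.
Operating income = contribution − fixed costs = $9,901,567.20 − $3,347,300 = $6,554,267.20.
DOL = contribution ÷ EBIT = $9,901,567.20 ÷ $6,554,267.20 = 1.5107.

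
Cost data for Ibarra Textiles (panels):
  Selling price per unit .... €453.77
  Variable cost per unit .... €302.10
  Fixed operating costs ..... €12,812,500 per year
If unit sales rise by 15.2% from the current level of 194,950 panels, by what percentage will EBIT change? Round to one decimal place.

Contribution at this volume is 194,950 × €151.67 = €29,568,066.50.
Subtracting fixed costs: EBIT = €29,568,066.50 − €12,812,500 = €16,755,566.50.
DOL = contribution ÷ EBIT = €29,568,066.50 ÷ €16,755,566.50 = 1.7647.
%ΔEBIT = DOL × %ΔSales = 1.7647 × +15.2% = +26.8%.

+26.8%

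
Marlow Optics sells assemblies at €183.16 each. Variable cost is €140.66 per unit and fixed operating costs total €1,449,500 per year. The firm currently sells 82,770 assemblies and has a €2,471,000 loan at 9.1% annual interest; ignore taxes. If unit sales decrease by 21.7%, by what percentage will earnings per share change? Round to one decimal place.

Contribution at this volume is 82,770 × €42.50 = €3,517,725.00.
Subtracting fixed costs: EBIT = €3,517,725.00 − €1,449,500 = €2,068,225.00.
Interest = €224,861.00, so EBIT − I = €1,843,364.00.
Degree of combined leverage = contribution ÷ (EBIT − I) = €3,517,725.00 ÷ €1,843,364.00 = 1.9083.
EPS therefore changes by 1.9083 × (-21.7%) = -41.4%.

-41.4%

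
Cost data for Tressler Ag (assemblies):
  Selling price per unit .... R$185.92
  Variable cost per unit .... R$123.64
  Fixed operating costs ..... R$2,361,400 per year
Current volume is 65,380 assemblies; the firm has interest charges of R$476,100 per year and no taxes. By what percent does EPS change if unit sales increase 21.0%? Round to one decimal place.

Contribution at this volume is 65,380 × R$62.28 = R$4,071,866.40.
Subtracting fixed costs: EBIT = R$4,071,866.40 − R$2,361,400 = R$1,710,466.40.
After interest of R$476,100.00, pre-tax earnings = R$1,234,366.40.
Degree of combined leverage = contribution ÷ (EBIT − I) = R$4,071,866.40 ÷ R$1,234,366.40 = 3.2988.
EPS therefore changes by 3.2988 × (+21.0%) = +69.3%.

+69.3%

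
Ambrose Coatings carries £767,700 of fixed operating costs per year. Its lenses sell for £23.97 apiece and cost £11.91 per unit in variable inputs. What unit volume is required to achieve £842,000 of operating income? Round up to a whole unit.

133,475 lenses

Each unit contributes £23.97 − £11.91 = £12.06.
Need Q such that Q × £12.06 − £767,700 = £842,000, i.e. Q = £1,609,700 / £12.06 = 133,474.30 → 133,475.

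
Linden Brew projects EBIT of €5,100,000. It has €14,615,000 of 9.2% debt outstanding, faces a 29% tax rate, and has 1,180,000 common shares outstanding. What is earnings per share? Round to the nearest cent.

Pre-tax income = €5,100,000 − €1,344,580.00 = €3,755,420.00.
Net income = €3,755,420.00 × (1 − 0.29) = €2,666,348.20.
Per share: €2,666,348.20 / 1,180,000 shares = €2.26.

€2.26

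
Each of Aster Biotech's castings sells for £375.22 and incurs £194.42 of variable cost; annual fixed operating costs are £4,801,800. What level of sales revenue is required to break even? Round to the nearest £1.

Contribution margin per unit = £375.22 − £194.42 = £180.80, a CM ratio of £180.80 ÷ £375.22 = 0.4819.
Break-even revenue = fixed costs × price ÷ CM = £4,801,800 × £375.22 ÷ £180.80 = £9,965,329.

£9,965,329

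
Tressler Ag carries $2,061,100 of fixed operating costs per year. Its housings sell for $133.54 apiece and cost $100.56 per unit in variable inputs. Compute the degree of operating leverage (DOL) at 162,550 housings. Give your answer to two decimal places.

1.62

Total contribution margin = 162,550 × $32.98 = $5,360,899.00.
EBIT = $5,360,899.00 − $2,061,100 = $3,299,799.00.
DOL = contribution ÷ EBIT = $5,360,899.00 ÷ $3,299,799.00 = 1.6246.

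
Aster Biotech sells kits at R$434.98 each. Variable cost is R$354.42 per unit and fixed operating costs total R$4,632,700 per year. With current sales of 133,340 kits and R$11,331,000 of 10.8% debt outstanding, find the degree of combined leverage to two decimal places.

Total contribution margin = 133,340 × R$80.56 = R$10,741,870.40.
Operating income = contribution − fixed costs = R$10,741,870.40 − R$4,632,700 = R$6,109,170.40. Interest = R$1,223,748.00, so EBIT − I = R$4,885,422.40.
DCL = contribution ÷ (EBIT − I) = R$10,741,870.40 ÷ R$4,885,422.40 = 2.1988.

2.20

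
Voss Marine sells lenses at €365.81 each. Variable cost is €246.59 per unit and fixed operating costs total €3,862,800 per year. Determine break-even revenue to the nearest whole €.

Contribution margin per unit = €365.81 − €246.59 = €119.22, a CM ratio of €119.22 ÷ €365.81 = 0.3259.
Break-even revenue = fixed costs × price ÷ CM = €3,862,800 × €365.81 ÷ €119.22 = €11,852,465.

€11,852,465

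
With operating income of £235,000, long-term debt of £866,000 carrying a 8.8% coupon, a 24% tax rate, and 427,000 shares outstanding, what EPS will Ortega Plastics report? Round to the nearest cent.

£0.28

Pre-tax income = £235,000 − £76,208.00 = £158,792.00.
After tax at 24%: net income = £158,792.00 × 0.76 = £120,681.92.
Per share: £120,681.92 / 427,000 shares = £0.28.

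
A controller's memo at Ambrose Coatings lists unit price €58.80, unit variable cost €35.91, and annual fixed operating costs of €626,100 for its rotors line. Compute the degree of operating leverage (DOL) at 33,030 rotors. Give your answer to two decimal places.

5.82

At 33,030 units, contribution = 33,030 × €22.89 = €756,056.70.
Subtracting fixed costs: EBIT = €756,056.70 − €626,100 = €129,956.70.
So DOL = total CM / EBIT = €756,056.70 / €129,956.70 = 5.8178.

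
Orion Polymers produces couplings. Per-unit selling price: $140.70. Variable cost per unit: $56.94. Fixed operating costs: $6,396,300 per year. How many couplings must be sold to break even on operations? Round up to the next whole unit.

Contribution margin per unit = $140.70 − $56.94 = $83.76.
Units to break even: $6,396,300 ÷ $83.76 = 76,364.61, rounded up to 76,365.

76,365 couplings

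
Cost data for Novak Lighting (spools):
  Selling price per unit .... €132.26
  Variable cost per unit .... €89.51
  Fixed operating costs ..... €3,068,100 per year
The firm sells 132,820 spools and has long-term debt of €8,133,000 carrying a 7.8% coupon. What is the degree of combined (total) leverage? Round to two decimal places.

At 132,820 units, contribution = 132,820 × €42.75 = €5,678,055.00.
EBIT = €5,678,055.00 − €3,068,100 = €2,609,955.00. Interest = €634,374.00, so EBIT − I = €1,975,581.00.
Degree of total leverage = total CM / (EBIT − interest) = €5,678,055.00 / €1,975,581.00 = 2.8741.

2.87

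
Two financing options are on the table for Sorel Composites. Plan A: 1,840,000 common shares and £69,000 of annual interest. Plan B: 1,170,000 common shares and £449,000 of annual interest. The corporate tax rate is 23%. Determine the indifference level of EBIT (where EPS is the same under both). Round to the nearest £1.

Set EPS_A = EPS_B: (EBIT − £69,000)(1 − 0.23) ÷ 1,840,000 = (EBIT − £449,000)(1 − 0.23) ÷ 1,170,000.
The (1 − t) factor cancels: (EBIT − 69,000) × 1,170,000 = (EBIT − 449,000) × 1,840,000.
Solving, EBIT = (449,000·1,840,000 − 69,000·1,170,000) / (1,840,000 − 1,170,000) = 745,430,000,000 / 670,000 = 1,112,582.09.

£1,112,582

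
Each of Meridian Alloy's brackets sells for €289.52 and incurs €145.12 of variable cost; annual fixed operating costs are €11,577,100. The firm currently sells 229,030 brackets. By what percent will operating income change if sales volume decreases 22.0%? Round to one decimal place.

-33.8%

At 229,030 units, contribution = 229,030 × €144.40 = €33,071,932.00.
Subtracting fixed costs: EBIT = €33,071,932.00 − €11,577,100 = €21,494,832.00.
DOL = contribution ÷ EBIT = €33,071,932.00 ÷ €21,494,832.00 = 1.5386.
So EBIT moves 1.5386 × (-22.0%) = -33.8%.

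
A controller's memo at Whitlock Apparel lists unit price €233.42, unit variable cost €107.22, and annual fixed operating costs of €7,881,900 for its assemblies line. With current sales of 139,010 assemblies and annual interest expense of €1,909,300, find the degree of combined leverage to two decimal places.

Contribution at this volume is 139,010 × €126.20 = €17,543,062.00.
EBIT = €17,543,062.00 − €7,881,900 = €9,661,162.00. Interest = €1,909,300.00.
DOL = €17,543,062.00 ÷ €9,661,162.00 = 1.8158; DFL = €9,661,162.00 ÷ €7,751,862.00 = 1.2463.
DCL = DOL × DFL = 1.8158 × 1.2463 = 2.2630.

2.26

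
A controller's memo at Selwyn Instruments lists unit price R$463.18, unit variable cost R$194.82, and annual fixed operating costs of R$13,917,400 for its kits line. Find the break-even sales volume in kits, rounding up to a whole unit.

51,861 kits

Unit CM = price − variable cost = R$463.18 − R$194.82 = R$268.36.
Units to break even: R$13,917,400 ÷ R$268.36 = 51,860.93, rounded up to 51,861.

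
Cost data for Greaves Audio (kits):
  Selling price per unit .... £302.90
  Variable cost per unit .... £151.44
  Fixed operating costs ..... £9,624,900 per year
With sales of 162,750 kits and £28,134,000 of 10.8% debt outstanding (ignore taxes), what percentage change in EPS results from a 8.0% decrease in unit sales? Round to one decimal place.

-16.5%

Total contribution margin = 162,750 × £151.46 = £24,650,115.00.
EBIT = £24,650,115.00 − £9,624,900 = £15,025,215.00.
After interest of £3,038,472.00, pre-tax earnings = £11,986,743.00.
DCL = total CM / (EBIT − I) = £24,650,115.00 / £11,986,743.00 = 2.0564.
%ΔEPS = DCL × %ΔSales = 2.0564 × -8.0% = -16.5%.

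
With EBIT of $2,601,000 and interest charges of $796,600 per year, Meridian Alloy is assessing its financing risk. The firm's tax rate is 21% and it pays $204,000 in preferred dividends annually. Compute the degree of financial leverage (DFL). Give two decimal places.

Interest = $796,600.00.
Pre-tax preferred-dividend burden = $204,000 ÷ (1 − 0.21) = $258,227.85.
DFL = EBIT ÷ [EBIT − I − D_p/(1−t)] = $2,601,000 ÷ [$2,601,000 − $796,600.00 − $258,227.85] = $2,601,000 ÷ $1,546,172.15 = 1.6822.

1.68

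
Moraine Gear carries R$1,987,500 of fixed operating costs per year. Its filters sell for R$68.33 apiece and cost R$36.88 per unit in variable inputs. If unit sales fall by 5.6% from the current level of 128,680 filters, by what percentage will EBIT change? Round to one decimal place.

Contribution at this volume is 128,680 × R$31.45 = R$4,046,986.00.
Subtracting fixed costs: EBIT = R$4,046,986.00 − R$1,987,500 = R$2,059,486.00.
So DOL = total CM / EBIT = R$4,046,986.00 / R$2,059,486.00 = 1.9650.
Operating income changes by 1.9650 × -5.6% = -11.0%.

-11.0%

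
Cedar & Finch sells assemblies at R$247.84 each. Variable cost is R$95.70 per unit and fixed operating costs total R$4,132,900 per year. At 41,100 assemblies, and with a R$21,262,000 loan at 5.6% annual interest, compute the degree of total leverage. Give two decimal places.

Total contribution margin = 41,100 × R$152.14 = R$6,252,954.00.
Subtracting fixed costs: EBIT = R$6,252,954.00 − R$4,132,900 = R$2,120,054.00. Interest = R$1,190,672.00, so EBIT − I = R$929,382.00.
DCL = contribution ÷ (EBIT − I) = R$6,252,954.00 ÷ R$929,382.00 = 6.7281.

6.73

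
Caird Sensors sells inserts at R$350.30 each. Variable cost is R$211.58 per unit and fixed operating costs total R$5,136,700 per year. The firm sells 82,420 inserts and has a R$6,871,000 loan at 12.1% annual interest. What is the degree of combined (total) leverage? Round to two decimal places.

2.09

At 82,420 units, contribution = 82,420 × R$138.72 = R$11,433,302.40.
Subtracting fixed costs: EBIT = R$11,433,302.40 − R$5,136,700 = R$6,296,602.40. Interest = R$831,391.00.
DOL = R$11,433,302.40 ÷ R$6,296,602.40 = 1.8158; DFL = R$6,296,602.40 ÷ R$5,465,211.40 = 1.1521.
Combined leverage = 1.8158 × 1.1521 = 2.0920.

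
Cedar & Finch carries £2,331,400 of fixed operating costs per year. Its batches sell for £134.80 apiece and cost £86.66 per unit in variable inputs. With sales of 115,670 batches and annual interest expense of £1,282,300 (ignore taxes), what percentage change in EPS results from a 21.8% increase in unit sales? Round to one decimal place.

At 115,670 units, contribution = 115,670 × £48.14 = £5,568,353.80.
Operating income = contribution − fixed costs = £5,568,353.80 − £2,331,400 = £3,236,953.80.
Interest = £1,282,300.00, so EBIT − I = £1,954,653.80.
Degree of combined leverage = contribution ÷ (EBIT − I) = £5,568,353.80 ÷ £1,954,653.80 = 2.8488.
%ΔEPS = DCL × %ΔSales = 2.8488 × +21.8% = +62.1%.

+62.1%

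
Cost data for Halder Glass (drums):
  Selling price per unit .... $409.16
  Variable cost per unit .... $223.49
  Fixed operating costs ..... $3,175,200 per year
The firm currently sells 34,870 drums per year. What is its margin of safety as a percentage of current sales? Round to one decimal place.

Each unit contributes $409.16 − $223.49 = $185.67. Break-even units = $3,175,200 ÷ $185.67 = 17,101.31; break-even revenue = 17,101.31 × $409.16 = $6,997,171.50.
Current sales = 34,870 × $409.16 = $14,267,409.20.
Margin of safety = ($14,267,409.20 − $6,997,171.50) ÷ $14,267,409.20 = 51.0%.

51.0%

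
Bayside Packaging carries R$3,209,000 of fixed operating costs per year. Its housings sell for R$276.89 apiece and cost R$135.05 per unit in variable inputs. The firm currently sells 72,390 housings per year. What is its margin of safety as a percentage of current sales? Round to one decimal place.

68.7%

Contribution margin per unit = R$276.89 − R$135.05 = R$141.84. Break-even units = R$3,209,000 ÷ R$141.84 = 22,624.08; break-even revenue = 22,624.08 × R$276.89 = R$6,264,382.47.
Actual sales revenue = 72,390 × R$276.89 = R$20,044,067.10.
Margin of safety = (R$20,044,067.10 − R$6,264,382.47) ÷ R$20,044,067.10 = 68.7%.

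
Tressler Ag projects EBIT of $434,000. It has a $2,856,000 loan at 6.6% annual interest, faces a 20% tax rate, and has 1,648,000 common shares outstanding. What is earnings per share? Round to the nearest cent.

$0.12

Pre-tax income = $434,000 − $188,496.00 = $245,504.00.
Net income = $245,504.00 × (1 − 0.20) = $196,403.20.
Per share: $196,403.20 / 1,648,000 shares = $0.12.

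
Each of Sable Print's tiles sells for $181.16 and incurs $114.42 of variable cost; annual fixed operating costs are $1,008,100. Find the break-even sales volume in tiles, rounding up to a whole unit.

Contribution margin per unit = $181.16 − $114.42 = $66.74.
Break-even Q = $1,008,100 / $66.74 = 15,104.88 → 15,105 tiles.

15,105 tiles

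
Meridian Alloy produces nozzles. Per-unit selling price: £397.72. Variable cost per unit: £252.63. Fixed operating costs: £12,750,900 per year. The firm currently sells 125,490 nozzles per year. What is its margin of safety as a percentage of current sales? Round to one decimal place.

Unit CM = price − variable cost = £397.72 − £252.63 = £145.09. Break-even units = £12,750,900 ÷ £145.09 = 87,882.69; break-even revenue = 87,882.69 × £397.72 = £34,952,704.86.
Actual sales revenue = 125,490 × £397.72 = £49,909,882.80.
Margin of safety = (£49,909,882.80 − £34,952,704.86) ÷ £49,909,882.80 = 30.0%.

30.0%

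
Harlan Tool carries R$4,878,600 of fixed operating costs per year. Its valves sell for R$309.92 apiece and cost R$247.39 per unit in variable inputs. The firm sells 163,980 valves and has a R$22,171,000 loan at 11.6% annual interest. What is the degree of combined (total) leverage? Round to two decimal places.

3.66

Contribution at this volume is 163,980 × R$62.53 = R$10,253,669.40.
EBIT = R$10,253,669.40 − R$4,878,600 = R$5,375,069.40. Interest = R$2,571,836.00.
DOL = R$10,253,669.40 ÷ R$5,375,069.40 = 1.9076; DFL = R$5,375,069.40 ÷ R$2,803,233.40 = 1.9175.
DCL = DOL × DFL = 1.9076 × 1.9175 = 3.6578.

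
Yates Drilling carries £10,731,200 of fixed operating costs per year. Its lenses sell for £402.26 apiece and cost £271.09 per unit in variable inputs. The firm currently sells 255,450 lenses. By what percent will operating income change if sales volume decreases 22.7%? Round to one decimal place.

-33.4%

At 255,450 units, contribution = 255,450 × £131.17 = £33,507,376.50.
Operating income = contribution − fixed costs = £33,507,376.50 − £10,731,200 = £22,776,176.50.
Degree of operating leverage = £33,507,376.50 / £22,776,176.50 = 1.4712.
Operating income changes by 1.4712 × -22.7% = -33.4%.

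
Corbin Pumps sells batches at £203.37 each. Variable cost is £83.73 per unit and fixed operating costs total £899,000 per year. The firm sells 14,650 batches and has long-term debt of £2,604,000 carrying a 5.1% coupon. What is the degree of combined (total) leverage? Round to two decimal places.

At 14,650 units, contribution = 14,650 × £119.64 = £1,752,726.00.
Operating income = contribution − fixed costs = £1,752,726.00 − £899,000 = £853,726.00. Interest = £132,804.00.
DOL = £1,752,726.00 ÷ £853,726.00 = 2.0530; DFL = £853,726.00 ÷ £720,922.00 = 1.1842.
DCL = DOL × DFL = 2.0530 × 1.1842 = 2.4312.

2.43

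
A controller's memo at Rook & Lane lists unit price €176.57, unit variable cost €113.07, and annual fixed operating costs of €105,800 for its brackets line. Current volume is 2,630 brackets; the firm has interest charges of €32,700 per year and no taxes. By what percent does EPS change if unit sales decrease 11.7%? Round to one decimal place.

-68.5%

Contribution at this volume is 2,630 × €63.50 = €167,005.00.
Subtracting fixed costs: EBIT = €167,005.00 − €105,800 = €61,205.00.
Interest = €32,700.00, so EBIT − I = €28,505.00.
Degree of combined leverage = contribution ÷ (EBIT − I) = €167,005.00 ÷ €28,505.00 = 5.8588.
%ΔEPS = DCL × %ΔSales = 5.8588 × -11.7% = -68.5%.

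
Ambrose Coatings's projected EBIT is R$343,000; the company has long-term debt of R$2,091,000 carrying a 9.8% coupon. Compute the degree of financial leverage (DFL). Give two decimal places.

2.48

Interest = R$204,918.00.
DFL = EBIT ÷ (EBIT − I) = R$343,000 ÷ (R$343,000 − R$204,918.00) = R$343,000 ÷ R$138,082.00 = 2.4840.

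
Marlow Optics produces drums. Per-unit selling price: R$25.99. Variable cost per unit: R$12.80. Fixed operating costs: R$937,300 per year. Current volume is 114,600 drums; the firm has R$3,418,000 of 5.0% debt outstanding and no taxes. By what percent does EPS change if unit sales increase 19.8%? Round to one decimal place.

At 114,600 units, contribution = 114,600 × R$13.19 = R$1,511,574.00.
Operating income = contribution − fixed costs = R$1,511,574.00 − R$937,300 = R$574,274.00.
Interest = R$170,900.00, so EBIT − I = R$403,374.00.
Degree of combined leverage = contribution ÷ (EBIT − I) = R$1,511,574.00 ÷ R$403,374.00 = 3.7473.
EPS therefore changes by 3.7473 × (+19.8%) = +74.2%.

+74.2%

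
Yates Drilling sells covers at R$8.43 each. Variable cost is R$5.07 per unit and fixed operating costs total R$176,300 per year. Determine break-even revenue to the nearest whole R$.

Contribution margin per unit = R$8.43 − R$5.07 = R$3.36, a CM ratio of R$3.36 ÷ R$8.43 = 0.3986.
Break-even revenue = fixed costs × price ÷ CM = R$176,300 × R$8.43 ÷ R$3.36 = R$442,324.

R$442,324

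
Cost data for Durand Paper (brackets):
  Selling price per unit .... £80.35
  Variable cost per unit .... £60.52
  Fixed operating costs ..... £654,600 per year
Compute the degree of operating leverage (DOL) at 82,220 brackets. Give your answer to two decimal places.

1.67

Contribution at this volume is 82,220 × £19.83 = £1,630,422.60.
EBIT = £1,630,422.60 − £654,600 = £975,822.60.
DOL = contribution ÷ EBIT = £1,630,422.60 ÷ £975,822.60 = 1.6708.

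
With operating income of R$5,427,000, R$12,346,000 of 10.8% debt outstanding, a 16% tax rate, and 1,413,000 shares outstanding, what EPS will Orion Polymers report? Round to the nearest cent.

R$2.43

Interest = R$1,333,368.00, so EBT = R$5,427,000 − R$1,333,368.00 = R$4,093,632.00.
Net income = R$4,093,632.00 × (1 − 0.16) = R$3,438,650.88.
EPS = R$3,438,650.88 ÷ 1,413,000 = R$2.43.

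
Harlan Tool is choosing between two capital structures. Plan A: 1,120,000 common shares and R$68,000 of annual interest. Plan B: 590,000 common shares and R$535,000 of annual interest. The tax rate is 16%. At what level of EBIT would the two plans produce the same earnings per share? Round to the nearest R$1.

R$1,054,868

At indifference, (EBIT − 68,000)(1 − t)/1,120,000 = (EBIT − 535,000)(1 − t)/590,000.
Cancelling (1 − t) and cross-multiplying: 590,000·(EBIT − 68,000) = 1,120,000·(EBIT − 535,000).
Solving, EBIT = (535,000·1,120,000 − 68,000·590,000) / (1,120,000 − 590,000) = 559,080,000,000 / 530,000 = 1,054,867.92.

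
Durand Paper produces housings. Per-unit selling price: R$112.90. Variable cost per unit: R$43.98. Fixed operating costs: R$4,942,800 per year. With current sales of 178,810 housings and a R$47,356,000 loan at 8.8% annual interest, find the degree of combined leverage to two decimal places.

3.83

Contribution at this volume is 178,810 × R$68.92 = R$12,323,585.20.
EBIT = R$12,323,585.20 − R$4,942,800 = R$7,380,785.20. Interest = R$4,167,328.00, so EBIT − I = R$3,213,457.20.
Degree of total leverage = total CM / (EBIT − interest) = R$12,323,585.20 / R$3,213,457.20 = 3.8350.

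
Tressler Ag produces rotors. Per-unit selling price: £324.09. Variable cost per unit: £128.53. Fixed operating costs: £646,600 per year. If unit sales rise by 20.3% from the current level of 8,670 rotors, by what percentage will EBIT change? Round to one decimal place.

Total contribution margin = 8,670 × £195.56 = £1,695,505.20.
Operating income = contribution − fixed costs = £1,695,505.20 − £646,600 = £1,048,905.20.
So DOL = total CM / EBIT = £1,695,505.20 / £1,048,905.20 = 1.6165.
So EBIT moves 1.6165 × (+20.3%) = +32.8%.

+32.8%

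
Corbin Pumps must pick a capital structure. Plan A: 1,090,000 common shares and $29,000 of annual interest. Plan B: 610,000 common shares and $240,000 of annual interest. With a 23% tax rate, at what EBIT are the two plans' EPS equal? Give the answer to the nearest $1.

At indifference, (EBIT − 29,000)(1 − t)/1,090,000 = (EBIT − 240,000)(1 − t)/610,000.
The (1 − t) factor cancels: (EBIT − 29,000) × 610,000 = (EBIT − 240,000) × 1,090,000.
EBIT × (1,090,000 − 610,000) = 240,000 × 1,090,000 − 29,000 × 610,000 = 243,910,000,000, so EBIT = 243,910,000,000 ÷ 480,000 = 508,145.83.

$508,146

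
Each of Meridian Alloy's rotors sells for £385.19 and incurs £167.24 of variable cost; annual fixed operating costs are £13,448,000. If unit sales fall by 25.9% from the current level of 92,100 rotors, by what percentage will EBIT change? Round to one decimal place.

-78.5%

At 92,100 units, contribution = 92,100 × £217.95 = £20,073,195.00.
EBIT = £20,073,195.00 − £13,448,000 = £6,625,195.00.
Degree of operating leverage = £20,073,195.00 / £6,625,195.00 = 3.0298.
%ΔEBIT = DOL × %ΔSales = 3.0298 × -25.9% = -78.5%.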